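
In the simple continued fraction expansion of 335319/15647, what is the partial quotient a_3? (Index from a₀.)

335319 = 21·15647 + 6732   →  a_0 = 21
15647 = 2·6732 + 2183   →  a_1 = 2
6732 = 3·2183 + 183   →  a_2 = 3
2183 = 11·183 + 170   →  a_3 = 11

11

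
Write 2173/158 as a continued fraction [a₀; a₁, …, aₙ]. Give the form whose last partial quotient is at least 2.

2173 = 13*158 + 119
158 = 1*119 + 39
119 = 3*39 + 2
39 = 19*2 + 1
2 = 2*1 + 0  (stop)
So 2173/158 = [13; 1, 3, 19, 2].

[13; 1, 3, 19, 2]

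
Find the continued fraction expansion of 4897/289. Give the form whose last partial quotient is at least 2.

4897 = 16*289 + 273
289 = 1*273 + 16
273 = 17*16 + 1
16 = 16*1 + 0  (stop)
So 4897/289 = [16; 1, 17, 16].

[16; 1, 17, 16]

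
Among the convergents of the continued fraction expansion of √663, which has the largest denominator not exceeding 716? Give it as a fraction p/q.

√663 = [25; 1, 2, 1, 50, …] (period length 4).
Convergents:
  p_0/q_0 = 25/1
  p_1/q_1 = 26/1
  p_2/q_2 = 77/3
  p_3/q_3 = 103/4
  p_4/q_4 = 5227/203
  p_5/q_5 = 5330/207
  p_6/q_6 = 15887/617
  p_7/q_7 = 21217/824
q_6 = 617 ≤ 716 < 824 = q_7, so the answer is 15887/617.

15887/617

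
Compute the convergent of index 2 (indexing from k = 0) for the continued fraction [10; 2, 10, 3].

220/21

Using pₖ = aₖpₖ₋₁ + pₖ₋₂, qₖ = aₖqₖ₋₁ + qₖ₋₂ (with p₋₁=1, p₋₂=0, q₋₁=0, q₋₂=1):
  k=0: a=10, p=10, q=1
  k=1: a=2, p=21, q=2
  k=2: a=10, p=220, q=21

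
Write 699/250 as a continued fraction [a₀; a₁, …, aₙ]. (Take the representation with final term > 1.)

[2; 1, 3, 1, 9, 5]

699 = 2·250 + 199
250 = 1·199 + 51
199 = 3·51 + 46
51 = 1·46 + 5
46 = 9·5 + 1
5 = 5·1 + 0  (stop)
So 699/250 = [2; 1, 3, 1, 9, 5].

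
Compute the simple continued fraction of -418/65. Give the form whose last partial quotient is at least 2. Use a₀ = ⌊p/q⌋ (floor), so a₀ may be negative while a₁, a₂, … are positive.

[-7; 1, 1, 3, 9]

-418 = -7·65 + 37
65 = 1·37 + 28
37 = 1·28 + 9
28 = 3·9 + 1
9 = 9·1 + 0  (stop)
So -418/65 = [-7; 1, 1, 3, 9].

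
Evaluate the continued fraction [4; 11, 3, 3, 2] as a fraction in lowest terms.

1063/260

Using pₖ = aₖpₖ₋₁ + pₖ₋₂ and qₖ = aₖqₖ₋₁ + qₖ₋₂:
  k=0: a=4, p=4, q=1
  k=1: a=11, p=45, q=11
  k=2: a=3, p=139, q=34
  k=3: a=3, p=462, q=113
  k=4: a=2, p=1063, q=260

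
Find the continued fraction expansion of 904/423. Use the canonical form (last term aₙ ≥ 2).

[2; 7, 3, 2, 2, 3]

904 = 2×423 + 58
423 = 7×58 + 17
58 = 3×17 + 7
17 = 2×7 + 3
7 = 2×3 + 1
3 = 3×1 + 0  (stop)
So 904/423 = [2; 7, 3, 2, 2, 3].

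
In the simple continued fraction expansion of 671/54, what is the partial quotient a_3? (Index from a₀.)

671 = 12·54 + 23   →  a_0 = 12
54 = 2·23 + 8   →  a_1 = 2
23 = 2·8 + 7   →  a_2 = 2
8 = 1·7 + 1   →  a_3 = 1

1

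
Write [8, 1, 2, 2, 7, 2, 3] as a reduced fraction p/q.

Using pₖ = aₖpₖ₋₁ + pₖ₋₂ and qₖ = aₖqₖ₋₁ + qₖ₋₂:
  k=0: a=8, p=8, q=1
  k=1: a=1, p=9, q=1
  k=2: a=2, p=26, q=3
  k=3: a=2, p=61, q=7
  k=4: a=7, p=453, q=52
  k=5: a=2, p=967, q=111
  k=6: a=3, p=3354, q=385

3354/385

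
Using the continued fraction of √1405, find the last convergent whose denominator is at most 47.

√1405 = [37; 2, 14, 2, 74, …] (period length 4).
Convergents:
  p_0/q_0 = 37/1
  p_1/q_1 = 75/2
  p_2/q_2 = 1087/29
  p_3/q_3 = 2249/60
q_2 = 29 ≤ 47 < 60 = q_3, so the answer is 1087/29.

1087/29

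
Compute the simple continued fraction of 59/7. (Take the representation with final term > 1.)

[8; 2, 3]

59 = 8×7 + 3
7 = 2×3 + 1
3 = 3×1 + 0  (stop)
So 59/7 = [8; 2, 3].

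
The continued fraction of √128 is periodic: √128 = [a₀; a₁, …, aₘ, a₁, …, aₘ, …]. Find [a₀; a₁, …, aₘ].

a₀ = ⌊√128⌋ = 11.
With m₀=0, d₀=1 and mₖ₊₁ = dₖaₖ − mₖ, dₖ₊₁ = (n − mₖ₊₁²)/dₖ, aₖ₊₁ = ⌊(a₀+mₖ₊₁)/dₖ₊₁⌋:
  k=1: m=11, d=7, a=3
  k=2: m=10, d=4, a=5
  k=3: m=10, d=7, a=3
  k=4: m=11, d=1, a=22
d=1 and a=2a₀=22 at k=4, so the next step gives (m, d) = (11, 7) again — its k=1 value — and the period has length 4.

[11; 3, 5, 3, 22]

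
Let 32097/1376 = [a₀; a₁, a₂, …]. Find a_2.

15

32097 = 23·1376 + 449   →  a_0 = 23
1376 = 3·449 + 29   →  a_1 = 3
449 = 15·29 + 14   →  a_2 = 15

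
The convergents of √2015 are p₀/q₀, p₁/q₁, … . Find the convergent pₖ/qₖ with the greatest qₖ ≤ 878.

√2015 = [44; 1, 7, 1, 88, …] (period length 4).
Convergents:
  p_0/q_0 = 44/1
  p_1/q_1 = 45/1
  p_2/q_2 = 359/8
  p_3/q_3 = 404/9
  p_4/q_4 = 35911/800
  p_5/q_5 = 36315/809
  p_6/q_6 = 290116/6463
q_5 = 809 ≤ 878 < 6463 = q_6, so the answer is 36315/809.

36315/809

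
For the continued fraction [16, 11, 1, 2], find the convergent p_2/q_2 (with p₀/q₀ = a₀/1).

193/12

Using pₖ = aₖpₖ₋₁ + pₖ₋₂, qₖ = aₖqₖ₋₁ + qₖ₋₂ (with p₋₁=1, p₋₂=0, q₋₁=0, q₋₂=1):
  k=0: a=16, p=16, q=1
  k=1: a=11, p=177, q=11
  k=2: a=1, p=193, q=12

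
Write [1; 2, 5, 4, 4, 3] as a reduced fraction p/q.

919/631

Fold from the inside: start with 3/1.
  4 + 1/3 = 13/3
  4 + 3/13 = 55/13
  5 + 13/55 = 288/55
  2 + 55/288 = 631/288
  1 + 288/631 = 919/631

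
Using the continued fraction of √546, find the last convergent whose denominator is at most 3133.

65707/2812

√546 = [23; 2, 1, 2, 1, 2, 46, …] (period length 6).
Convergents:
  p_0/q_0 = 23/1
  p_1/q_1 = 47/2
  p_2/q_2 = 70/3
  p_3/q_3 = 187/8
  p_4/q_4 = 257/11
  p_5/q_5 = 701/30
  p_6/q_6 = 32503/1391
  p_7/q_7 = 65707/2812
  p_8/q_8 = 98210/4203
q_7 = 2812 ≤ 3133 < 4203 = q_8, so the answer is 65707/2812.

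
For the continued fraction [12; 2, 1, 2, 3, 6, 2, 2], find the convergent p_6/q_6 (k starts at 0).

4540/367

Using pₖ = aₖpₖ₋₁ + pₖ₋₂, qₖ = aₖqₖ₋₁ + qₖ₋₂ (with p₋₁=1, p₋₂=0, q₋₁=0, q₋₂=1):
  k=0: a=12, p=12, q=1
  k=1: a=2, p=25, q=2
  k=2: a=1, p=37, q=3
  k=3: a=2, p=99, q=8
  k=4: a=3, p=334, q=27
  k=5: a=6, p=2103, q=170
  k=6: a=2, p=4540, q=367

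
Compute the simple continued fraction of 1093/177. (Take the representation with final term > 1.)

1093 = 6*177 + 31
177 = 5*31 + 22
31 = 1*22 + 9
22 = 2*9 + 4
9 = 2*4 + 1
4 = 4*1 + 0  (stop)
So 1093/177 = [6; 5, 1, 2, 2, 4].

[6; 5, 1, 2, 2, 4]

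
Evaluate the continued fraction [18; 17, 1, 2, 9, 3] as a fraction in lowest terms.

Using pₖ = aₖpₖ₋₁ + pₖ₋₂ and qₖ = aₖqₖ₋₁ + qₖ₋₂:
  k=0: a=18, p=18, q=1
  k=1: a=17, p=307, q=17
  k=2: a=1, p=325, q=18
  k=3: a=2, p=957, q=53
  k=4: a=9, p=8938, q=495
  k=5: a=3, p=27771, q=1538

27771/1538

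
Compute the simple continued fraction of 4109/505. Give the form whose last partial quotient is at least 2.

4109 = 8*505 + 69
505 = 7*69 + 22
69 = 3*22 + 3
22 = 7*3 + 1
3 = 3*1 + 0  (stop)
So 4109/505 = [8; 7, 3, 7, 3].

[8; 7, 3, 7, 3]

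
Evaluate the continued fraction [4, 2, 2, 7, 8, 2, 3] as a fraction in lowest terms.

9771/2218

Using pₖ = aₖpₖ₋₁ + pₖ₋₂ and qₖ = aₖqₖ₋₁ + qₖ₋₂:
  k=0: a=4, p=4, q=1
  k=1: a=2, p=9, q=2
  k=2: a=2, p=22, q=5
  k=3: a=7, p=163, q=37
  k=4: a=8, p=1326, q=301
  k=5: a=2, p=2815, q=639
  k=6: a=3, p=9771, q=2218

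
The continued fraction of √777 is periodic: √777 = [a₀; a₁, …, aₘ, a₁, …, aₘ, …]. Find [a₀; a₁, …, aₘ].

a₀ = ⌊√777⌋ = 27.
With m₀=0, d₀=1 and mₖ₊₁ = dₖaₖ − mₖ, dₖ₊₁ = (n − mₖ₊₁²)/dₖ, aₖ₊₁ = ⌊(a₀+mₖ₊₁)/dₖ₊₁⌋:
  k=1: m=27, d=48, a=1
  k=2: m=21, d=7, a=6
  k=3: m=21, d=48, a=1
  k=4: m=27, d=1, a=54
d=1 and a=2a₀=54 at k=4, so the next step gives (m, d) = (27, 48) again — its k=1 value — and the period has length 4.

[27; 1, 6, 1, 54]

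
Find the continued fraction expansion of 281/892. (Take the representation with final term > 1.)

[0; 3, 5, 1, 2, 1, 3, 3]

281 = 0·892 + 281
892 = 3·281 + 49
281 = 5·49 + 36
49 = 1·36 + 13
36 = 2·13 + 10
13 = 1·10 + 3
10 = 3·3 + 1
3 = 3·1 + 0  (stop)
So 281/892 = [0; 3, 5, 1, 2, 1, 3, 3].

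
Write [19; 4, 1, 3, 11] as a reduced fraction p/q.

4111/214

Using pₖ = aₖpₖ₋₁ + pₖ₋₂ and qₖ = aₖqₖ₋₁ + qₖ₋₂:
  k=0: a=19, p=19, q=1
  k=1: a=4, p=77, q=4
  k=2: a=1, p=96, q=5
  k=3: a=3, p=365, q=19
  k=4: a=11, p=4111, q=214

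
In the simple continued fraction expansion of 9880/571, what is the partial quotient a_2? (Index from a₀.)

3

9880 = 17·571 + 173   →  a_0 = 17
571 = 3·173 + 52   →  a_1 = 3
173 = 3·52 + 17   →  a_2 = 3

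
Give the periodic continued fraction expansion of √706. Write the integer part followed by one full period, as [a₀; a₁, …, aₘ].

a₀ = ⌊√706⌋ = 26.
With m₀=0, d₀=1 and mₖ₊₁ = dₖaₖ − mₖ, dₖ₊₁ = (n − mₖ₊₁²)/dₖ, aₖ₊₁ = ⌊(a₀+mₖ₊₁)/dₖ₊₁⌋:
  k=1: m=26, d=30, a=1
  k=2: m=4, d=23, a=1
  k=3: m=19, d=15, a=3
  k=4: m=26, d=2, a=26
  k=5: m=26, d=15, a=3
  k=6: m=19, d=23, a=1
  k=7: m=4, d=30, a=1
  k=8: m=26, d=1, a=52
d=1 and a=2a₀=52 at k=8, so the next step gives (m, d) = (26, 30) again — its k=1 value — and the period has length 8.

[26; 1, 1, 3, 26, 3, 1, 1, 52]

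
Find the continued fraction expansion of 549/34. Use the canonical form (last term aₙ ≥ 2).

[16; 6, 1, 4]

549 = 16×34 + 5
34 = 6×5 + 4
5 = 1×4 + 1
4 = 4×1 + 0  (stop)
So 549/34 = [16; 6, 1, 4].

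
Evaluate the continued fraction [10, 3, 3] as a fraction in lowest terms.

Using pₖ = aₖpₖ₋₁ + pₖ₋₂ and qₖ = aₖqₖ₋₁ + qₖ₋₂:
  k=0: a=10, p=10, q=1
  k=1: a=3, p=31, q=3
  k=2: a=3, p=103, q=10

103/10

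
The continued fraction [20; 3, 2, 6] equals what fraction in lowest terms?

Using pₖ = aₖpₖ₋₁ + pₖ₋₂ and qₖ = aₖqₖ₋₁ + qₖ₋₂:
  k=0: a=20, p=20, q=1
  k=1: a=3, p=61, q=3
  k=2: a=2, p=142, q=7
  k=3: a=6, p=913, q=45

913/45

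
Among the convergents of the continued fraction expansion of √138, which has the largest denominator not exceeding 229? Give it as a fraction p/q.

1116/95

√138 = [11; 1, 2, 1, 22, …] (period length 4).
Convergents:
  p_0/q_0 = 11/1
  p_1/q_1 = 12/1
  p_2/q_2 = 35/3
  p_3/q_3 = 47/4
  p_4/q_4 = 1069/91
  p_5/q_5 = 1116/95
  p_6/q_6 = 3301/281
q_5 = 95 ≤ 229 < 281 = q_6, so the answer is 1116/95.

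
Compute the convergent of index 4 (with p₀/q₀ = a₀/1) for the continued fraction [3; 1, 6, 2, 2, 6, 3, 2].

Using pₖ = aₖpₖ₋₁ + pₖ₋₂, qₖ = aₖqₖ₋₁ + qₖ₋₂ (with p₋₁=1, p₋₂=0, q₋₁=0, q₋₂=1):
  k=0: a=3, p=3, q=1
  k=1: a=1, p=4, q=1
  k=2: a=6, p=27, q=7
  k=3: a=2, p=58, q=15
  k=4: a=2, p=143, q=37

143/37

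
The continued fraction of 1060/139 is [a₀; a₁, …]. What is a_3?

1

1060 = 7·139 + 87   →  a_0 = 7
139 = 1·87 + 52   →  a_1 = 1
87 = 1·52 + 35   →  a_2 = 1
52 = 1·35 + 17   →  a_3 = 1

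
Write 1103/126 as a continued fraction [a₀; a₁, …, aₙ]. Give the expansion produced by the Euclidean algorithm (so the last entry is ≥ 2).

1103 = 8·126 + 95
126 = 1·95 + 31
95 = 3·31 + 2
31 = 15·2 + 1
2 = 2·1 + 0  (stop)
So 1103/126 = [8; 1, 3, 15, 2].

[8; 1, 3, 15, 2]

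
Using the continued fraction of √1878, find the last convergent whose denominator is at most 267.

5677/131

√1878 = [43; 2, 1, 42, 1, 2, 86, …] (period length 6).
Convergents:
  p_0/q_0 = 43/1
  p_1/q_1 = 87/2
  p_2/q_2 = 130/3
  p_3/q_3 = 5547/128
  p_4/q_4 = 5677/131
  p_5/q_5 = 16901/390
q_4 = 131 ≤ 267 < 390 = q_5, so the answer is 5677/131.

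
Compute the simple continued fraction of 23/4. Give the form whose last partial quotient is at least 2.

23 = 5·4 + 3
4 = 1·3 + 1
3 = 3·1 + 0  (stop)
So 23/4 = [5; 1, 3].

[5; 1, 3]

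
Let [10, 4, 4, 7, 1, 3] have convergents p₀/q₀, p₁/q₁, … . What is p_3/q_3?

1259/123

Using pₖ = aₖpₖ₋₁ + pₖ₋₂, qₖ = aₖqₖ₋₁ + qₖ₋₂ (with p₋₁=1, p₋₂=0, q₋₁=0, q₋₂=1):
  k=0: a=10, p=10, q=1
  k=1: a=4, p=41, q=4
  k=2: a=4, p=174, q=17
  k=3: a=7, p=1259, q=123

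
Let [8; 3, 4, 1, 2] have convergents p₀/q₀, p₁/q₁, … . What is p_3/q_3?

Using pₖ = aₖpₖ₋₁ + pₖ₋₂, qₖ = aₖqₖ₋₁ + qₖ₋₂ (with p₋₁=1, p₋₂=0, q₋₁=0, q₋₂=1):
  k=0: a=8, p=8, q=1
  k=1: a=3, p=25, q=3
  k=2: a=4, p=108, q=13
  k=3: a=1, p=133, q=16

133/16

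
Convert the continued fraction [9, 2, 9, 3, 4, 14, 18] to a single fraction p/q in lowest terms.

Using pₖ = aₖpₖ₋₁ + pₖ₋₂ and qₖ = aₖqₖ₋₁ + qₖ₋₂:
  k=0: a=9, p=9, q=1
  k=1: a=2, p=19, q=2
  k=2: a=9, p=180, q=19
  k=3: a=3, p=559, q=59
  k=4: a=4, p=2416, q=255
  k=5: a=14, p=34383, q=3629
  k=6: a=18, p=621310, q=65577

621310/65577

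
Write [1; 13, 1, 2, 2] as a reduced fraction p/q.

Using pₖ = aₖpₖ₋₁ + pₖ₋₂ and qₖ = aₖqₖ₋₁ + qₖ₋₂:
  k=0: a=1, p=1, q=1
  k=1: a=13, p=14, q=13
  k=2: a=1, p=15, q=14
  k=3: a=2, p=44, q=41
  k=4: a=2, p=103, q=96

103/96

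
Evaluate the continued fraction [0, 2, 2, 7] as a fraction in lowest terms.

Using pₖ = aₖpₖ₋₁ + pₖ₋₂ and qₖ = aₖqₖ₋₁ + qₖ₋₂:
  k=0: a=0, p=0, q=1
  k=1: a=2, p=1, q=2
  k=2: a=2, p=2, q=5
  k=3: a=7, p=15, q=37

15/37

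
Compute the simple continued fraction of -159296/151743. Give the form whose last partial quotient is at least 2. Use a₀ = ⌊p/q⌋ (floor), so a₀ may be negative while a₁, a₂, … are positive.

[-2; 1, 19, 11, 17, 13, 3]

-159296 = -2×151743 + 144190
151743 = 1×144190 + 7553
144190 = 19×7553 + 683
7553 = 11×683 + 40
683 = 17×40 + 3
40 = 13×3 + 1
3 = 3×1 + 0  (stop)
So -159296/151743 = [-2; 1, 19, 11, 17, 13, 3].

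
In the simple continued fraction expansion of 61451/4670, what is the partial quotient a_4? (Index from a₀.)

61451 = 13·4670 + 741   →  a_0 = 13
4670 = 6·741 + 224   →  a_1 = 6
741 = 3·224 + 69   →  a_2 = 3
224 = 3·69 + 17   →  a_3 = 3
69 = 4·17 + 1   →  a_4 = 4

4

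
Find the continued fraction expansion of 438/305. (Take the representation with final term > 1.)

[1; 2, 3, 2, 2, 3, 2]

438 = 1*305 + 133
305 = 2*133 + 39
133 = 3*39 + 16
39 = 2*16 + 7
16 = 2*7 + 2
7 = 3*2 + 1
2 = 2*1 + 0  (stop)
So 438/305 = [1; 2, 3, 2, 2, 3, 2].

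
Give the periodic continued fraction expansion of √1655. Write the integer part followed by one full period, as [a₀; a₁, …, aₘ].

[40; 1, 2, 7, 16, 7, 2, 1, 80]

a₀ = ⌊√1655⌋ = 40.
With m₀=0, d₀=1 and mₖ₊₁ = dₖaₖ − mₖ, dₖ₊₁ = (n − mₖ₊₁²)/dₖ, aₖ₊₁ = ⌊(a₀+mₖ₊₁)/dₖ₊₁⌋:
  k=1: m=40, d=55, a=1
  k=2: m=15, d=26, a=2
  k=3: m=37, d=11, a=7
  k=4: m=40, d=5, a=16
  k=5: m=40, d=11, a=7
  k=6: m=37, d=26, a=2
  k=7: m=15, d=55, a=1
  k=8: m=40, d=1, a=80
d=1 and a=2a₀=80 at k=8, so the next step gives (m, d) = (40, 55) again — its k=1 value — and the period has length 8.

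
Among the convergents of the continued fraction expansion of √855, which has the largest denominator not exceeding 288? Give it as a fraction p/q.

√855 = [29; 4, 6, 4, 58, …] (period length 4).
Convergents:
  p_0/q_0 = 29/1
  p_1/q_1 = 117/4
  p_2/q_2 = 731/25
  p_3/q_3 = 3041/104
  p_4/q_4 = 177109/6057
q_3 = 104 ≤ 288 < 6057 = q_4, so the answer is 3041/104.

3041/104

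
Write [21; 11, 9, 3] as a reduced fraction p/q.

Using pₖ = aₖpₖ₋₁ + pₖ₋₂ and qₖ = aₖqₖ₋₁ + qₖ₋₂:
  k=0: a=21, p=21, q=1
  k=1: a=11, p=232, q=11
  k=2: a=9, p=2109, q=100
  k=3: a=3, p=6559, q=311

6559/311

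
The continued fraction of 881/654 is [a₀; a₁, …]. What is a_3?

7

881 = 1·654 + 227   →  a_0 = 1
654 = 2·227 + 200   →  a_1 = 2
227 = 1·200 + 27   →  a_2 = 1
200 = 7·27 + 11   →  a_3 = 7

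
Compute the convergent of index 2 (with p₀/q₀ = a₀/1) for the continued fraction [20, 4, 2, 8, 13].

Using pₖ = aₖpₖ₋₁ + pₖ₋₂, qₖ = aₖqₖ₋₁ + qₖ₋₂ (with p₋₁=1, p₋₂=0, q₋₁=0, q₋₂=1):
  k=0: a=20, p=20, q=1
  k=1: a=4, p=81, q=4
  k=2: a=2, p=182, q=9

182/9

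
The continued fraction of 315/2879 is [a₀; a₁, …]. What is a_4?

3

315 = 0·2879 + 315   →  a_0 = 0
2879 = 9·315 + 44   →  a_1 = 9
315 = 7·44 + 7   →  a_2 = 7
44 = 6·7 + 2   →  a_3 = 6
7 = 3·2 + 1   →  a_4 = 3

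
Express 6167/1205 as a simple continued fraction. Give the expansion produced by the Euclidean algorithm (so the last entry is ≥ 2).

6167 = 5·1205 + 142
1205 = 8·142 + 69
142 = 2·69 + 4
69 = 17·4 + 1
4 = 4·1 + 0  (stop)
So 6167/1205 = [5; 8, 2, 17, 4].

[5; 8, 2, 17, 4]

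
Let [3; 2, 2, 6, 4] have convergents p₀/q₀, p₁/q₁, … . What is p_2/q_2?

Using pₖ = aₖpₖ₋₁ + pₖ₋₂, qₖ = aₖqₖ₋₁ + qₖ₋₂ (with p₋₁=1, p₋₂=0, q₋₁=0, q₋₂=1):
  k=0: a=3, p=3, q=1
  k=1: a=2, p=7, q=2
  k=2: a=2, p=17, q=5

17/5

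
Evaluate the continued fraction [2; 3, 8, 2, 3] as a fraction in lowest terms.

427/184

Using pₖ = aₖpₖ₋₁ + pₖ₋₂ and qₖ = aₖqₖ₋₁ + qₖ₋₂:
  k=0: a=2, p=2, q=1
  k=1: a=3, p=7, q=3
  k=2: a=8, p=58, q=25
  k=3: a=2, p=123, q=53
  k=4: a=3, p=427, q=184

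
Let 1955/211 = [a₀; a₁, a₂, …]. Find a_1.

3

1955 = 9·211 + 56   →  a_0 = 9
211 = 3·56 + 43   →  a_1 = 3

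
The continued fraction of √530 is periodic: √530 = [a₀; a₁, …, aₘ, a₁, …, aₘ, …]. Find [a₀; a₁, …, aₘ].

a₀ = ⌊√530⌋ = 23.
With m₀=0, d₀=1 and mₖ₊₁ = dₖaₖ − mₖ, dₖ₊₁ = (n − mₖ₊₁²)/dₖ, aₖ₊₁ = ⌊(a₀+mₖ₊₁)/dₖ₊₁⌋:
  k=1: m=23, d=1, a=46
d=1 and a=2a₀=46 at k=1, so the next step gives (m, d) = (23, 1) again — its k=1 value — and the period has length 1.

[23; 46]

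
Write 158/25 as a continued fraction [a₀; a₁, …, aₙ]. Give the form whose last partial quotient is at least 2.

[6; 3, 8]

158 = 6*25 + 8
25 = 3*8 + 1
8 = 8*1 + 0  (stop)
So 158/25 = [6; 3, 8].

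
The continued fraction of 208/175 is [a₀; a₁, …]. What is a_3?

3

208 = 1·175 + 33   →  a_0 = 1
175 = 5·33 + 10   →  a_1 = 5
33 = 3·10 + 3   →  a_2 = 3
10 = 3·3 + 1   →  a_3 = 3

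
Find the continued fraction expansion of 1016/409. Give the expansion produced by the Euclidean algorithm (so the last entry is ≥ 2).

1016 = 2×409 + 198
409 = 2×198 + 13
198 = 15×13 + 3
13 = 4×3 + 1
3 = 3×1 + 0  (stop)
So 1016/409 = [2; 2, 15, 4, 3].

[2; 2, 15, 4, 3]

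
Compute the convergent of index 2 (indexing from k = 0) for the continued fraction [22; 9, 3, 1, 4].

Using pₖ = aₖpₖ₋₁ + pₖ₋₂, qₖ = aₖqₖ₋₁ + qₖ₋₂ (with p₋₁=1, p₋₂=0, q₋₁=0, q₋₂=1):
  k=0: a=22, p=22, q=1
  k=1: a=9, p=199, q=9
  k=2: a=3, p=619, q=28

619/28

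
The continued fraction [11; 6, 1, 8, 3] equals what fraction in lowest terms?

Fold from the inside: start with 3/1.
  8 + 1/3 = 25/3
  1 + 3/25 = 28/25
  6 + 25/28 = 193/28
  11 + 28/193 = 2151/193

2151/193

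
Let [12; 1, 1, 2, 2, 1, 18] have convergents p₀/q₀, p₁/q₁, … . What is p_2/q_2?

Using pₖ = aₖpₖ₋₁ + pₖ₋₂, qₖ = aₖqₖ₋₁ + qₖ₋₂ (with p₋₁=1, p₋₂=0, q₋₁=0, q₋₂=1):
  k=0: a=12, p=12, q=1
  k=1: a=1, p=13, q=1
  k=2: a=1, p=25, q=2

25/2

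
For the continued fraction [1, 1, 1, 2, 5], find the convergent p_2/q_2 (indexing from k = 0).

Using pₖ = aₖpₖ₋₁ + pₖ₋₂, qₖ = aₖqₖ₋₁ + qₖ₋₂ (with p₋₁=1, p₋₂=0, q₋₁=0, q₋₂=1):
  k=0: a=1, p=1, q=1
  k=1: a=1, p=2, q=1
  k=2: a=1, p=3, q=2

3/2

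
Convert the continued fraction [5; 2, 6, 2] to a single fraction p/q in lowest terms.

153/28

Using pₖ = aₖpₖ₋₁ + pₖ₋₂ and qₖ = aₖqₖ₋₁ + qₖ₋₂:
  k=0: a=5, p=5, q=1
  k=1: a=2, p=11, q=2
  k=2: a=6, p=71, q=13
  k=3: a=2, p=153, q=28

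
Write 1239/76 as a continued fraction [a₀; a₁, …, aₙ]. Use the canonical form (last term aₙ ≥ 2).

1239 = 16×76 + 23
76 = 3×23 + 7
23 = 3×7 + 2
7 = 3×2 + 1
2 = 2×1 + 0  (stop)
So 1239/76 = [16; 3, 3, 3, 2].

[16; 3, 3, 3, 2]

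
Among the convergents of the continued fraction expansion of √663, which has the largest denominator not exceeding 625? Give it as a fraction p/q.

15887/617

√663 = [25; 1, 2, 1, 50, …] (period length 4).
Convergents:
  p_0/q_0 = 25/1
  p_1/q_1 = 26/1
  p_2/q_2 = 77/3
  p_3/q_3 = 103/4
  p_4/q_4 = 5227/203
  p_5/q_5 = 5330/207
  p_6/q_6 = 15887/617
  p_7/q_7 = 21217/824
q_6 = 617 ≤ 625 < 824 = q_7, so the answer is 15887/617.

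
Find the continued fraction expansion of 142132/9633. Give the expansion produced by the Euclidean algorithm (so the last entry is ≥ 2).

[14; 1, 3, 13, 18, 10]

142132 = 14*9633 + 7270
9633 = 1*7270 + 2363
7270 = 3*2363 + 181
2363 = 13*181 + 10
181 = 18*10 + 1
10 = 10*1 + 0  (stop)
So 142132/9633 = [14; 1, 3, 13, 18, 10].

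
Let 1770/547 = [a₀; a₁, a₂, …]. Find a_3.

6

1770 = 3·547 + 129   →  a_0 = 3
547 = 4·129 + 31   →  a_1 = 4
129 = 4·31 + 5   →  a_2 = 4
31 = 6·5 + 1   →  a_3 = 6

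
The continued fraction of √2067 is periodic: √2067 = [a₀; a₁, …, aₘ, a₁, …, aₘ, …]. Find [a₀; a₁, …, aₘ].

[45; 2, 6, 2, 90]

a₀ = ⌊√2067⌋ = 45.
With m₀=0, d₀=1 and mₖ₊₁ = dₖaₖ − mₖ, dₖ₊₁ = (n − mₖ₊₁²)/dₖ, aₖ₊₁ = ⌊(a₀+mₖ₊₁)/dₖ₊₁⌋:
  k=1: m=45, d=42, a=2
  k=2: m=39, d=13, a=6
  k=3: m=39, d=42, a=2
  k=4: m=45, d=1, a=90
d=1 and a=2a₀=90 at k=4, so the next step gives (m, d) = (45, 42) again — its k=1 value — and the period has length 4.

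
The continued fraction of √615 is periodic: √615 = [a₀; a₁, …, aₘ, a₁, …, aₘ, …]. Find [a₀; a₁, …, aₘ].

a₀ = ⌊√615⌋ = 24.
With m₀=0, d₀=1 and mₖ₊₁ = dₖaₖ − mₖ, dₖ₊₁ = (n − mₖ₊₁²)/dₖ, aₖ₊₁ = ⌊(a₀+mₖ₊₁)/dₖ₊₁⌋:
  k=1: m=24, d=39, a=1
  k=2: m=15, d=10, a=3
  k=3: m=15, d=39, a=1
  k=4: m=24, d=1, a=48
d=1 and a=2a₀=48 at k=4, so the next step gives (m, d) = (24, 39) again — its k=1 value — and the period has length 4.

[24; 1, 3, 1, 48]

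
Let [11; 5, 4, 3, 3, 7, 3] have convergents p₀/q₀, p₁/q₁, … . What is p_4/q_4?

2518/225

Using pₖ = aₖpₖ₋₁ + pₖ₋₂, qₖ = aₖqₖ₋₁ + qₖ₋₂ (with p₋₁=1, p₋₂=0, q₋₁=0, q₋₂=1):
  k=0: a=11, p=11, q=1
  k=1: a=5, p=56, q=5
  k=2: a=4, p=235, q=21
  k=3: a=3, p=761, q=68
  k=4: a=3, p=2518, q=225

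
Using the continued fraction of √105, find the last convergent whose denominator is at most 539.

3361/328

√105 = [10; 4, 20, …] (period length 2).
Convergents:
  p_0/q_0 = 10/1
  p_1/q_1 = 41/4
  p_2/q_2 = 830/81
  p_3/q_3 = 3361/328
  p_4/q_4 = 68050/6641
q_3 = 328 ≤ 539 < 6641 = q_4, so the answer is 3361/328.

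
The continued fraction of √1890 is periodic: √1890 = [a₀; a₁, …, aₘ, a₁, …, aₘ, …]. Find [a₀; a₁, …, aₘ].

[43; 2, 9, 6, 9, 2, 86]

a₀ = ⌊√1890⌋ = 43.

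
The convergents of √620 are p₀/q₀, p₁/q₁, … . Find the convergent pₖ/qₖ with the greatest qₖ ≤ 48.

√620 = [24; 1, 8, 1, 48, …] (period length 4).
Convergents:
  p_0/q_0 = 24/1
  p_1/q_1 = 25/1
  p_2/q_2 = 224/9
  p_3/q_3 = 249/10
  p_4/q_4 = 12176/489
q_3 = 10 ≤ 48 < 489 = q_4, so the answer is 249/10.

249/10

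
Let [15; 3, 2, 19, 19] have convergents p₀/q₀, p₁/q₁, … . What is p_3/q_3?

2079/136

Using pₖ = aₖpₖ₋₁ + pₖ₋₂, qₖ = aₖqₖ₋₁ + qₖ₋₂ (with p₋₁=1, p₋₂=0, q₋₁=0, q₋₂=1):
  k=0: a=15, p=15, q=1
  k=1: a=3, p=46, q=3
  k=2: a=2, p=107, q=7
  k=3: a=19, p=2079, q=136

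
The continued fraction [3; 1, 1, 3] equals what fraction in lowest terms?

Fold from the inside: start with 3/1.
  1 + 1/3 = 4/3
  1 + 3/4 = 7/4
  3 + 4/7 = 25/7

25/7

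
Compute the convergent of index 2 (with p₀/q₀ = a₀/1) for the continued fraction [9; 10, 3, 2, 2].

282/31

Using pₖ = aₖpₖ₋₁ + pₖ₋₂, qₖ = aₖqₖ₋₁ + qₖ₋₂ (with p₋₁=1, p₋₂=0, q₋₁=0, q₋₂=1):
  k=0: a=9, p=9, q=1
  k=1: a=10, p=91, q=10
  k=2: a=3, p=282, q=31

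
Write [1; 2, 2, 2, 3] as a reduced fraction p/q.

Fold from the inside: start with 3/1.
  2 + 1/3 = 7/3
  2 + 3/7 = 17/7
  2 + 7/17 = 41/17
  1 + 17/41 = 58/41

58/41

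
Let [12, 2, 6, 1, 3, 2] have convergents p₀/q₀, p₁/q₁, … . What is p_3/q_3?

187/15

Using pₖ = aₖpₖ₋₁ + pₖ₋₂, qₖ = aₖqₖ₋₁ + qₖ₋₂ (with p₋₁=1, p₋₂=0, q₋₁=0, q₋₂=1):
  k=0: a=12, p=12, q=1
  k=1: a=2, p=25, q=2
  k=2: a=6, p=162, q=13
  k=3: a=1, p=187, q=15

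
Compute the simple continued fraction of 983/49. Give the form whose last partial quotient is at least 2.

[20; 16, 3]

983 = 20·49 + 3
49 = 16·3 + 1
3 = 3·1 + 0  (stop)
So 983/49 = [20; 16, 3].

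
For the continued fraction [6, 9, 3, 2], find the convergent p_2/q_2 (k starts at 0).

171/28

Using pₖ = aₖpₖ₋₁ + pₖ₋₂, qₖ = aₖqₖ₋₁ + qₖ₋₂ (with p₋₁=1, p₋₂=0, q₋₁=0, q₋₂=1):
  k=0: a=6, p=6, q=1
  k=1: a=9, p=55, q=9
  k=2: a=3, p=171, q=28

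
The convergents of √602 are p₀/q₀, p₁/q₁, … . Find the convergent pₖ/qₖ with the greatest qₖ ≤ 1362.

√602 = [24; 1, 1, 6, 1, 1, 48, …] (period length 6).
Convergents:
  p_0/q_0 = 24/1
  p_1/q_1 = 25/1
  p_2/q_2 = 49/2
  p_3/q_3 = 319/13
  p_4/q_4 = 368/15
  p_5/q_5 = 687/28
  p_6/q_6 = 33344/1359
  p_7/q_7 = 34031/1387
q_6 = 1359 ≤ 1362 < 1387 = q_7, so the answer is 33344/1359.

33344/1359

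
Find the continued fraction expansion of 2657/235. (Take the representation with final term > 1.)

[11; 3, 3, 1, 3, 1, 3]

2657 = 11*235 + 72
235 = 3*72 + 19
72 = 3*19 + 15
19 = 1*15 + 4
15 = 3*4 + 3
4 = 1*3 + 1
3 = 3*1 + 0  (stop)
So 2657/235 = [11; 3, 3, 1, 3, 1, 3].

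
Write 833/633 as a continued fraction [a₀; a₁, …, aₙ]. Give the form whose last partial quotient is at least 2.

833 = 1×633 + 200
633 = 3×200 + 33
200 = 6×33 + 2
33 = 16×2 + 1
2 = 2×1 + 0  (stop)
So 833/633 = [1; 3, 6, 16, 2].

[1; 3, 6, 16, 2]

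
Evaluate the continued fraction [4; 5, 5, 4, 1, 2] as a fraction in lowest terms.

1589/379

Fold from the inside: start with 2/1.
  1 + 1/2 = 3/2
  4 + 2/3 = 14/3
  5 + 3/14 = 73/14
  5 + 14/73 = 379/73
  4 + 73/379 = 1589/379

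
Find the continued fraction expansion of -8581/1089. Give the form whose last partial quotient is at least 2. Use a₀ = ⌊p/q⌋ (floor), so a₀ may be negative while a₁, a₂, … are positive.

[-8; 8, 3, 5, 8]

-8581 = -8×1089 + 131
1089 = 8×131 + 41
131 = 3×41 + 8
41 = 5×8 + 1
8 = 8×1 + 0  (stop)
So -8581/1089 = [-8; 8, 3, 5, 8].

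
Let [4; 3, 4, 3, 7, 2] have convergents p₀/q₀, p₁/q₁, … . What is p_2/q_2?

56/13

Using pₖ = aₖpₖ₋₁ + pₖ₋₂, qₖ = aₖqₖ₋₁ + qₖ₋₂ (with p₋₁=1, p₋₂=0, q₋₁=0, q₋₂=1):
  k=0: a=4, p=4, q=1
  k=1: a=3, p=13, q=3
  k=2: a=4, p=56, q=13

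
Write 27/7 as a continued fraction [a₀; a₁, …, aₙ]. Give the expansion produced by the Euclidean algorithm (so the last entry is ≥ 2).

27 = 3*7 + 6
7 = 1*6 + 1
6 = 6*1 + 0  (stop)
So 27/7 = [3; 1, 6].

[3; 1, 6]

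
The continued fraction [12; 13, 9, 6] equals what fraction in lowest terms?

Using pₖ = aₖpₖ₋₁ + pₖ₋₂ and qₖ = aₖqₖ₋₁ + qₖ₋₂:
  k=0: a=12, p=12, q=1
  k=1: a=13, p=157, q=13
  k=2: a=9, p=1425, q=118
  k=3: a=6, p=8707, q=721

8707/721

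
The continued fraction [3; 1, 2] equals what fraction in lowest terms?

11/3

Using pₖ = aₖpₖ₋₁ + pₖ₋₂ and qₖ = aₖqₖ₋₁ + qₖ₋₂:
  k=0: a=3, p=3, q=1
  k=1: a=1, p=4, q=1
  k=2: a=2, p=11, q=3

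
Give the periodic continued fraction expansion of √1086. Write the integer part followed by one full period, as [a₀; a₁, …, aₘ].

a₀ = ⌊√1086⌋ = 32.
With m₀=0, d₀=1 and mₖ₊₁ = dₖaₖ − mₖ, dₖ₊₁ = (n − mₖ₊₁²)/dₖ, aₖ₊₁ = ⌊(a₀+mₖ₊₁)/dₖ₊₁⌋:
  k=1: m=32, d=62, a=1
  k=2: m=30, d=3, a=20
  k=3: m=30, d=62, a=1
  k=4: m=32, d=1, a=64
d=1 and a=2a₀=64 at k=4, so the next step gives (m, d) = (32, 62) again — its k=1 value — and the period has length 4.

[32; 1, 20, 1, 64]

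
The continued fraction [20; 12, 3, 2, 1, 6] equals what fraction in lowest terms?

16547/824

Fold from the inside: start with 6/1.
  1 + 1/6 = 7/6
  2 + 6/7 = 20/7
  3 + 7/20 = 67/20
  12 + 20/67 = 824/67
  20 + 67/824 = 16547/824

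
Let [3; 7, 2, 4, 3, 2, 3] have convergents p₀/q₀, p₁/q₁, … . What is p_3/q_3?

Using pₖ = aₖpₖ₋₁ + pₖ₋₂, qₖ = aₖqₖ₋₁ + qₖ₋₂ (with p₋₁=1, p₋₂=0, q₋₁=0, q₋₂=1):
  k=0: a=3, p=3, q=1
  k=1: a=7, p=22, q=7
  k=2: a=2, p=47, q=15
  k=3: a=4, p=210, q=67

210/67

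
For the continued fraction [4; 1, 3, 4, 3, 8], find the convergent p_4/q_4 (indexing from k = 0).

262/55

Using pₖ = aₖpₖ₋₁ + pₖ₋₂, qₖ = aₖqₖ₋₁ + qₖ₋₂ (with p₋₁=1, p₋₂=0, q₋₁=0, q₋₂=1):
  k=0: a=4, p=4, q=1
  k=1: a=1, p=5, q=1
  k=2: a=3, p=19, q=4
  k=3: a=4, p=81, q=17
  k=4: a=3, p=262, q=55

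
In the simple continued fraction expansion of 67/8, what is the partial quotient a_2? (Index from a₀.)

67 = 8·8 + 3   →  a_0 = 8
8 = 2·3 + 2   →  a_1 = 2
3 = 1·2 + 1   →  a_2 = 1

1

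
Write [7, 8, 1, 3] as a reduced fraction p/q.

249/35

Fold from the inside: start with 3/1.
  1 + 1/3 = 4/3
  8 + 3/4 = 35/4
  7 + 4/35 = 249/35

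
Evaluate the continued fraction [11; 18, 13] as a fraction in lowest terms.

2598/235

Using pₖ = aₖpₖ₋₁ + pₖ₋₂ and qₖ = aₖqₖ₋₁ + qₖ₋₂:
  k=0: a=11, p=11, q=1
  k=1: a=18, p=199, q=18
  k=2: a=13, p=2598, q=235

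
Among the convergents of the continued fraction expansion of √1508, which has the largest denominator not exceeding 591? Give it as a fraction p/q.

18135/467

√1508 = [38; 1, 4, 1, 76, …] (period length 4).
Convergents:
  p_0/q_0 = 38/1
  p_1/q_1 = 39/1
  p_2/q_2 = 194/5
  p_3/q_3 = 233/6
  p_4/q_4 = 17902/461
  p_5/q_5 = 18135/467
  p_6/q_6 = 90442/2329
q_5 = 467 ≤ 591 < 2329 = q_6, so the answer is 18135/467.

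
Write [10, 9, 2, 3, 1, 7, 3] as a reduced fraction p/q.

20899/2068

Using pₖ = aₖpₖ₋₁ + pₖ₋₂ and qₖ = aₖqₖ₋₁ + qₖ₋₂:
  k=0: a=10, p=10, q=1
  k=1: a=9, p=91, q=9
  k=2: a=2, p=192, q=19
  k=3: a=3, p=667, q=66
  k=4: a=1, p=859, q=85
  k=5: a=7, p=6680, q=661
  k=6: a=3, p=20899, q=2068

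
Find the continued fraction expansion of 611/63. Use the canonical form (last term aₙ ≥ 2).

611 = 9*63 + 44
63 = 1*44 + 19
44 = 2*19 + 6
19 = 3*6 + 1
6 = 6*1 + 0  (stop)
So 611/63 = [9; 1, 2, 3, 6].

[9; 1, 2, 3, 6]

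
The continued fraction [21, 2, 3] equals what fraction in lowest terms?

150/7

Using pₖ = aₖpₖ₋₁ + pₖ₋₂ and qₖ = aₖqₖ₋₁ + qₖ₋₂:
  k=0: a=21, p=21, q=1
  k=1: a=2, p=43, q=2
  k=2: a=3, p=150, q=7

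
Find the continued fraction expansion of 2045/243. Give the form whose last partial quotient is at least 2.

2045 = 8*243 + 101
243 = 2*101 + 41
101 = 2*41 + 19
41 = 2*19 + 3
19 = 6*3 + 1
3 = 3*1 + 0  (stop)
So 2045/243 = [8; 2, 2, 2, 6, 3].

[8; 2, 2, 2, 6, 3]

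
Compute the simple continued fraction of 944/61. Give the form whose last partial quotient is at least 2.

944 = 15×61 + 29
61 = 2×29 + 3
29 = 9×3 + 2
3 = 1×2 + 1
2 = 2×1 + 0  (stop)
So 944/61 = [15; 2, 9, 1, 2].

[15; 2, 9, 1, 2]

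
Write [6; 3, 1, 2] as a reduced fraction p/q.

Fold from the inside: start with 2/1.
  1 + 1/2 = 3/2
  3 + 2/3 = 11/3
  6 + 3/11 = 69/11

69/11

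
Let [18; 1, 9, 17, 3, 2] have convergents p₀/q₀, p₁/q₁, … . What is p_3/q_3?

3232/171

Using pₖ = aₖpₖ₋₁ + pₖ₋₂, qₖ = aₖqₖ₋₁ + qₖ₋₂ (with p₋₁=1, p₋₂=0, q₋₁=0, q₋₂=1):
  k=0: a=18, p=18, q=1
  k=1: a=1, p=19, q=1
  k=2: a=9, p=189, q=10
  k=3: a=17, p=3232, q=171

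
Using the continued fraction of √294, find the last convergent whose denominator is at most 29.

√294 = [17; 6, 1, 4, 1, 6, 34, …] (period length 6).
Convergents:
  p_0/q_0 = 17/1
  p_1/q_1 = 103/6
  p_2/q_2 = 120/7
  p_3/q_3 = 583/34
q_2 = 7 ≤ 29 < 34 = q_3, so the answer is 120/7.

120/7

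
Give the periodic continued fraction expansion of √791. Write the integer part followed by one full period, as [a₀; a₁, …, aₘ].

[28; 8, 56]

a₀ = ⌊√791⌋ = 28.
With m₀=0, d₀=1 and mₖ₊₁ = dₖaₖ − mₖ, dₖ₊₁ = (n − mₖ₊₁²)/dₖ, aₖ₊₁ = ⌊(a₀+mₖ₊₁)/dₖ₊₁⌋:
  k=1: m=28, d=7, a=8
  k=2: m=28, d=1, a=56
d=1 and a=2a₀=56 at k=2, so the next step gives (m, d) = (28, 7) again — its k=1 value — and the period has length 2.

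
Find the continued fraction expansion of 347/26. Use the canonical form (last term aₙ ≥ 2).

[13; 2, 1, 8]

347 = 13·26 + 9
26 = 2·9 + 8
9 = 1·8 + 1
8 = 8·1 + 0  (stop)
So 347/26 = [13; 2, 1, 8].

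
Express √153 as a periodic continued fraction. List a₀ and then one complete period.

[12; 2, 1, 2, 2, 2, 1, 2, 24]

a₀ = ⌊√153⌋ = 12.
With m₀=0, d₀=1 and mₖ₊₁ = dₖaₖ − mₖ, dₖ₊₁ = (n − mₖ₊₁²)/dₖ, aₖ₊₁ = ⌊(a₀+mₖ₊₁)/dₖ₊₁⌋:
  k=1: m=12, d=9, a=2
  k=2: m=6, d=13, a=1
  k=3: m=7, d=8, a=2
  k=4: m=9, d=9, a=2
  k=5: m=9, d=8, a=2
  k=6: m=7, d=13, a=1
  k=7: m=6, d=9, a=2
  k=8: m=12, d=1, a=24
d=1 and a=2a₀=24 at k=8, so the next step gives (m, d) = (12, 9) again — its k=1 value — and the period has length 8.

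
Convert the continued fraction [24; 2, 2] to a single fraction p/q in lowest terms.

Using pₖ = aₖpₖ₋₁ + pₖ₋₂ and qₖ = aₖqₖ₋₁ + qₖ₋₂:
  k=0: a=24, p=24, q=1
  k=1: a=2, p=49, q=2
  k=2: a=2, p=122, q=5

122/5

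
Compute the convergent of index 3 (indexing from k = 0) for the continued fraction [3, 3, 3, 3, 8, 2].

Using pₖ = aₖpₖ₋₁ + pₖ₋₂, qₖ = aₖqₖ₋₁ + qₖ₋₂ (with p₋₁=1, p₋₂=0, q₋₁=0, q₋₂=1):
  k=0: a=3, p=3, q=1
  k=1: a=3, p=10, q=3
  k=2: a=3, p=33, q=10
  k=3: a=3, p=109, q=33

109/33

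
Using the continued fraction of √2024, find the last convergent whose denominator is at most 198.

4049/90

√2024 = [44; 1, 88, …] (period length 2).
Convergents:
  p_0/q_0 = 44/1
  p_1/q_1 = 45/1
  p_2/q_2 = 4004/89
  p_3/q_3 = 4049/90
  p_4/q_4 = 360316/8009
q_3 = 90 ≤ 198 < 8009 = q_4, so the answer is 4049/90.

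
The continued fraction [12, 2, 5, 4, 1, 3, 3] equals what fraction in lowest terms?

Fold from the inside: start with 3/1.
  3 + 1/3 = 10/3
  1 + 3/10 = 13/10
  4 + 10/13 = 62/13
  5 + 13/62 = 323/62
  2 + 62/323 = 708/323
  12 + 323/708 = 8819/708

8819/708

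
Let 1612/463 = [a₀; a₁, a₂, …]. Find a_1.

1612 = 3·463 + 223   →  a_0 = 3
463 = 2·223 + 17   →  a_1 = 2

2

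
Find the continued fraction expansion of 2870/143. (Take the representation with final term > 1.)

[20; 14, 3, 3]

2870 = 20·143 + 10
143 = 14·10 + 3
10 = 3·3 + 1
3 = 3·1 + 0  (stop)
So 2870/143 = [20; 14, 3, 3].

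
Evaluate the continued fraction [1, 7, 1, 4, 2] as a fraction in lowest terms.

Using pₖ = aₖpₖ₋₁ + pₖ₋₂ and qₖ = aₖqₖ₋₁ + qₖ₋₂:
  k=0: a=1, p=1, q=1
  k=1: a=7, p=8, q=7
  k=2: a=1, p=9, q=8
  k=3: a=4, p=44, q=39
  k=4: a=2, p=97, q=86

97/86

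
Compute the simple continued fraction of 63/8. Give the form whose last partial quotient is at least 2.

63 = 7*8 + 7
8 = 1*7 + 1
7 = 7*1 + 0  (stop)
So 63/8 = [7; 1, 7].

[7; 1, 7]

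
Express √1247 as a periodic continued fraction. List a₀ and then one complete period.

[35; 3, 5, 9, 1, 9, 5, 3, 70]

a₀ = ⌊√1247⌋ = 35.
With m₀=0, d₀=1 and mₖ₊₁ = dₖaₖ − mₖ, dₖ₊₁ = (n − mₖ₊₁²)/dₖ, aₖ₊₁ = ⌊(a₀+mₖ₊₁)/dₖ₊₁⌋:
  k=1: m=35, d=22, a=3
  k=2: m=31, d=13, a=5
  k=3: m=34, d=7, a=9
  k=4: m=29, d=58, a=1
  k=5: m=29, d=7, a=9
  k=6: m=34, d=13, a=5
  k=7: m=31, d=22, a=3
  k=8: m=35, d=1, a=70
d=1 and a=2a₀=70 at k=8, so the next step gives (m, d) = (35, 22) again — its k=1 value — and the period has length 8.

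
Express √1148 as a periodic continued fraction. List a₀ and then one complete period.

[33; 1, 7, 2, 16, 2, 7, 1, 66]

a₀ = ⌊√1148⌋ = 33.
With m₀=0, d₀=1 and mₖ₊₁ = dₖaₖ − mₖ, dₖ₊₁ = (n − mₖ₊₁²)/dₖ, aₖ₊₁ = ⌊(a₀+mₖ₊₁)/dₖ₊₁⌋:
  k=1: m=33, d=59, a=1
  k=2: m=26, d=8, a=7
  k=3: m=30, d=31, a=2
  k=4: m=32, d=4, a=16
  k=5: m=32, d=31, a=2
  k=6: m=30, d=8, a=7
  k=7: m=26, d=59, a=1
  k=8: m=33, d=1, a=66
d=1 and a=2a₀=66 at k=8, so the next step gives (m, d) = (33, 59) again — its k=1 value — and the period has length 8.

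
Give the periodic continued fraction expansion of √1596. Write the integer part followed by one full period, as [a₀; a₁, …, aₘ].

a₀ = ⌊√1596⌋ = 39.
With m₀=0, d₀=1 and mₖ₊₁ = dₖaₖ − mₖ, dₖ₊₁ = (n − mₖ₊₁²)/dₖ, aₖ₊₁ = ⌊(a₀+mₖ₊₁)/dₖ₊₁⌋:
  k=1: m=39, d=75, a=1
  k=2: m=36, d=4, a=18
  k=3: m=36, d=75, a=1
  k=4: m=39, d=1, a=78
d=1 and a=2a₀=78 at k=4, so the next step gives (m, d) = (39, 75) again — its k=1 value — and the period has length 4.

[39; 1, 18, 1, 78]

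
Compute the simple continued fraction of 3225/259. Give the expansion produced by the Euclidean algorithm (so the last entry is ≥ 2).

3225 = 12×259 + 117
259 = 2×117 + 25
117 = 4×25 + 17
25 = 1×17 + 8
17 = 2×8 + 1
8 = 8×1 + 0  (stop)
So 3225/259 = [12; 2, 4, 1, 2, 8].

[12; 2, 4, 1, 2, 8]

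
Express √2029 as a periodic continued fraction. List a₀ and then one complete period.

a₀ = ⌊√2029⌋ = 45.
With m₀=0, d₀=1 and mₖ₊₁ = dₖaₖ − mₖ, dₖ₊₁ = (n − mₖ₊₁²)/dₖ, aₖ₊₁ = ⌊(a₀+mₖ₊₁)/dₖ₊₁⌋:
  k=1: m=45, d=4, a=22
  k=2: m=43, d=45, a=1
  k=3: m=2, d=45, a=1
  k=4: m=43, d=4, a=22
  k=5: m=45, d=1, a=90
d=1 and a=2a₀=90 at k=5, so the next step gives (m, d) = (45, 4) again — its k=1 value — and the period has length 5.

[45; 22, 1, 1, 22, 90]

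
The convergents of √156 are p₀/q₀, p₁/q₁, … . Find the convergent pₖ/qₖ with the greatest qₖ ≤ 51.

√156 = [12; 2, 24, …] (period length 2).
Convergents:
  p_0/q_0 = 12/1
  p_1/q_1 = 25/2
  p_2/q_2 = 612/49
  p_3/q_3 = 1249/100
q_2 = 49 ≤ 51 < 100 = q_3, so the answer is 612/49.

612/49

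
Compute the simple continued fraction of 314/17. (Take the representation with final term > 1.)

[18; 2, 8]

314 = 18*17 + 8
17 = 2*8 + 1
8 = 8*1 + 0  (stop)
So 314/17 = [18; 2, 8].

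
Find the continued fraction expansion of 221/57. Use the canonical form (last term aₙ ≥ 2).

[3; 1, 7, 7]

221 = 3·57 + 50
57 = 1·50 + 7
50 = 7·7 + 1
7 = 7·1 + 0  (stop)
So 221/57 = [3; 1, 7, 7].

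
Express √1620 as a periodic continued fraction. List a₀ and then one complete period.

a₀ = ⌊√1620⌋ = 40.
With m₀=0, d₀=1 and mₖ₊₁ = dₖaₖ − mₖ, dₖ₊₁ = (n − mₖ₊₁²)/dₖ, aₖ₊₁ = ⌊(a₀+mₖ₊₁)/dₖ₊₁⌋:
  k=1: m=40, d=20, a=4
  k=2: m=40, d=1, a=80
d=1 and a=2a₀=80 at k=2, so the next step gives (m, d) = (40, 20) again — its k=1 value — and the period has length 2.

[40; 4, 80]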